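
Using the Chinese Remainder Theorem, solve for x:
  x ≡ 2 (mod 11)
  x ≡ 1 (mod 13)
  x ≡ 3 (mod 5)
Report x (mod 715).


Moduli 11, 13, 5 are pairwise coprime; by CRT there is a unique solution modulo M = 11 · 13 · 5 = 715.
Solve pairwise, accumulating the modulus:
  Start with x ≡ 2 (mod 11).
  Combine with x ≡ 1 (mod 13): since gcd(11, 13) = 1, we get a unique residue mod 143.
    Write x = 2 + 11·t and substitute into x ≡ 1 (mod 13): 11·t ≡ 1 − 2 = -1 (mod 13).
    Reduce coefficients mod 13: 11·t ≡ 12 (mod 13).
    The inverse of 11 mod 13 is 6 (since 11·6 = 66 = 5·13 + 1), so t ≡ 6·12 = 72 ≡ 7 (mod 13).
    Then x = 2 + 11·7 = 79, valid modulo lcm(11, 13) = 143: x ≡ 79 (mod 143).
  Combine with x ≡ 3 (mod 5): since gcd(143, 5) = 1, we get a unique residue mod 715.
    Write x = 79 + 143·t and substitute into x ≡ 3 (mod 5): 143·t ≡ 3 − 79 = -76 (mod 5).
    Reduce coefficients mod 5: 3·t ≡ 4 (mod 5).
    The inverse of 3 mod 5 is 2 (since 3·2 = 6 = 1·5 + 1), so t ≡ 2·4 = 8 ≡ 3 (mod 5).
    Then x = 79 + 143·3 = 508, valid modulo lcm(143, 5) = 715: x ≡ 508 (mod 715).
Verify: 508 mod 11 = 2 ✓, 508 mod 13 = 1 ✓, 508 mod 5 = 3 ✓.

x ≡ 508 (mod 715).


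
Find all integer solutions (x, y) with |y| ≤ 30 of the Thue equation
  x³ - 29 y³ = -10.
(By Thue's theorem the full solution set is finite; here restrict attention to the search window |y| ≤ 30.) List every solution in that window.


The equation is x³ - 29y³ = -10. For fixed y, x³ = 29·y³ − 10, so a solution requires the RHS to be a perfect cube.
Strategy: iterate y from -30 to 30, compute RHS = 29·y³ − 10, and check whether it is a (positive or negative) perfect cube.
Check small values of y:
  y = 0: RHS = -10 is not a perfect cube.
  y = 1: RHS = 19 is not a perfect cube.
  y = -1: RHS = -39 is not a perfect cube.
  y = 2: RHS = 222 is not a perfect cube.
  y = -2: RHS = -242 is not a perfect cube.
  y = 3: RHS = 773 is not a perfect cube.
  y = -3: RHS = -793 is not a perfect cube.
Continuing the search up to |y| = 30 finds no solutions either.
No (x, y) in the scanned range satisfies the equation.

No integer solutions with |y| ≤ 30.


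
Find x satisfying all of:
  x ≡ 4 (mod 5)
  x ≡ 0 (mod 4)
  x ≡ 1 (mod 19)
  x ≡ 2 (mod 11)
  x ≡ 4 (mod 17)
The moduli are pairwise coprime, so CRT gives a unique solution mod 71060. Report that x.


Product of moduli M = 5 · 4 · 19 · 11 · 17 = 71060.
Merge one congruence at a time:
  Start: x ≡ 4 (mod 5).
  Combine with x ≡ 0 (mod 4); new modulus lcm = 20.
    Write x = 4 + 5·t and substitute into x ≡ 0 (mod 4): 5·t ≡ 0 − 4 = -4 (mod 4).
    Reduce coefficients mod 4: 1·t ≡ 0 (mod 4).
    So t ≡ 0 (mod 4).
    Then x = 4 + 5·0 = 4, valid modulo lcm(5, 4) = 20: x ≡ 4 (mod 20).
  Combine with x ≡ 1 (mod 19); new modulus lcm = 380.
    Write x = 4 + 20·t and substitute into x ≡ 1 (mod 19): 20·t ≡ 1 − 4 = -3 (mod 19).
    Reduce coefficients mod 19: 1·t ≡ 16 (mod 19).
    So t ≡ 16 (mod 19).
    Then x = 4 + 20·16 = 324, valid modulo lcm(20, 19) = 380: x ≡ 324 (mod 380).
  Combine with x ≡ 2 (mod 11); new modulus lcm = 4180.
    Write x = 324 + 380·t and substitute into x ≡ 2 (mod 11): 380·t ≡ 2 − 324 = -322 (mod 11).
    Reduce coefficients mod 11: 6·t ≡ 8 (mod 11).
    The inverse of 6 mod 11 is 2 (since 6·2 = 12 = 1·11 + 1), so t ≡ 2·8 = 16 ≡ 5 (mod 11).
    Then x = 324 + 380·5 = 2224, valid modulo lcm(380, 11) = 4180: x ≡ 2224 (mod 4180).
  Combine with x ≡ 4 (mod 17); new modulus lcm = 71060.
    Write x = 2224 + 4180·t and substitute into x ≡ 4 (mod 17): 4180·t ≡ 4 − 2224 = -2220 (mod 17).
    Reduce coefficients mod 17: 15·t ≡ 7 (mod 17).
    The inverse of 15 mod 17 is 8 (since 15·8 = 120 = 7·17 + 1), so t ≡ 8·7 = 56 ≡ 5 (mod 17).
    Then x = 2224 + 4180·5 = 23124, valid modulo lcm(4180, 17) = 71060: x ≡ 23124 (mod 71060).
Verify against each original: 23124 mod 5 = 4, 23124 mod 4 = 0, 23124 mod 19 = 1, 23124 mod 11 = 2, 23124 mod 17 = 4.

x ≡ 23124 (mod 71060).


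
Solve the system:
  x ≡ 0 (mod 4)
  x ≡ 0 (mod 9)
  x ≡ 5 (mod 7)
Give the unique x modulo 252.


Moduli 4, 9, 7 are pairwise coprime; by CRT there is a unique solution modulo M = 4 · 9 · 7 = 252.
Solve pairwise, accumulating the modulus:
  Start with x ≡ 0 (mod 4).
  Combine with x ≡ 0 (mod 9): since gcd(4, 9) = 1, we get a unique residue mod 36.
    Write x = 0 + 4·t and substitute into x ≡ 0 (mod 9): 4·t ≡ 0 − 0 = 0 (mod 9).
    The inverse of 4 mod 9 is 7 (since 4·7 = 28 = 3·9 + 1), so t ≡ 7·0 = 0 ≡ 0 (mod 9).
    Then x = 0 + 4·0 = 0, valid modulo lcm(4, 9) = 36: x ≡ 0 (mod 36).
  Combine with x ≡ 5 (mod 7): since gcd(36, 7) = 1, we get a unique residue mod 252.
    Write x = 0 + 36·t and substitute into x ≡ 5 (mod 7): 36·t ≡ 5 − 0 = 5 (mod 7).
    Reduce coefficients mod 7: 1·t ≡ 5 (mod 7).
    So t ≡ 5 (mod 7).
    Then x = 0 + 36·5 = 180, valid modulo lcm(36, 7) = 252: x ≡ 180 (mod 252).
Verify: 180 mod 4 = 0 ✓, 180 mod 9 = 0 ✓, 180 mod 7 = 5 ✓.

x ≡ 180 (mod 252).


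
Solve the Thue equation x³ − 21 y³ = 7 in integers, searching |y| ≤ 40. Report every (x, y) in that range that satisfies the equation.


The equation is x³ - 21y³ = 7. For fixed y, x³ = 21·y³ + 7, so a solution requires the RHS to be a perfect cube.
Strategy: iterate y from -40 to 40, compute RHS = 21·y³ + 7, and check whether it is a (positive or negative) perfect cube.
Check small values of y:
  y = 0: RHS = 7 is not a perfect cube.
  y = 1: RHS = 28 is not a perfect cube.
  y = -1: RHS = -14 is not a perfect cube.
  y = 2: RHS = 175 is not a perfect cube.
  y = -2: RHS = -161 is not a perfect cube.
  y = 3: RHS = 574 is not a perfect cube.
  y = -3: RHS = -560 is not a perfect cube.
Continuing the search up to |y| = 40 finds no solutions either.
No (x, y) in the scanned range satisfies the equation.

No integer solutions with |y| ≤ 40.


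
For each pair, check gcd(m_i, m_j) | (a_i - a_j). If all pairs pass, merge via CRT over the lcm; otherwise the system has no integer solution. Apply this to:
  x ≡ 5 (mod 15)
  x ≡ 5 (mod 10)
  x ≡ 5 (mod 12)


Moduli 15, 10, 12 are not pairwise coprime, so CRT works modulo lcm(m_i) when all pairwise compatibility conditions hold.
Pairwise compatibility: gcd(m_i, m_j) must divide a_i - a_j for every pair.
Merge one congruence at a time:
  Start: x ≡ 5 (mod 15).
  Combine with x ≡ 5 (mod 10): gcd(15, 10) = 5; 5 - 5 = 0, which IS divisible by 5, so compatible.
    Write x = 5 + 15·t and substitute into x ≡ 5 (mod 10): 15·t ≡ 5 − 5 = 0 (mod 10).
    Divide the congruence (and modulus) by g = 5: 3·t ≡ 0 (mod 2).
    Reduce coefficients mod 2: 1·t ≡ 0 (mod 2).
    So t ≡ 0 (mod 2).
    Then x = 5 + 15·0 = 5, valid modulo lcm(15, 10) = 30: x ≡ 5 (mod 30).
  Combine with x ≡ 5 (mod 12): gcd(30, 12) = 6; 5 - 5 = 0, which IS divisible by 6, so compatible.
    Write x = 5 + 30·t and substitute into x ≡ 5 (mod 12): 30·t ≡ 5 − 5 = 0 (mod 12).
    Divide the congruence (and modulus) by g = 6: 5·t ≡ 0 (mod 2).
    Reduce coefficients mod 2: 1·t ≡ 0 (mod 2).
    So t ≡ 0 (mod 2).
    Then x = 5 + 30·0 = 5, valid modulo lcm(30, 12) = 60: x ≡ 5 (mod 60).
Verify: 5 mod 15 = 5, 5 mod 10 = 5, 5 mod 12 = 5.

x ≡ 5 (mod 60).


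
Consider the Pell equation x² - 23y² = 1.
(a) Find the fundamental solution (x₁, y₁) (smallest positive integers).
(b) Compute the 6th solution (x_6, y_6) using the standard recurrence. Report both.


Step 1: Find the fundamental solution (x₁, y₁) of x² - 23y² = 1.
  Expand √23 as a continued fraction. a₀ = ⌊√23⌋ = 4; iterate m_{k+1} = d_k·a_k − m_k, d_{k+1} = (23 − m_{k+1}²)/d_k, a_{k+1} = ⌊(a₀ + m_{k+1})/d_{k+1}⌋ (starting m₀ = 0, d₀ = 1), with convergents p_k = a_k·p_{k-1} + p_{k-2}, q_k = a_k·q_{k-1} + q_{k-2} (p₋₁ = 1, q₋₁ = 0):
  k = 0: a₀ = 4; p₀/q₀ = 4/1; p₀² − 23·q₀² = 16 − 23 = -7.
  k = 1: m = 4, d = 7, a = ⌊(4 + 4)/7⌋ = 1; p/q = (1·4 + 1)/(1·1 + 0) = 5/1; p² − 23·q² = 25 − 23 = 2.
  k = 2: m = 3, d = 2, a = ⌊(4 + 3)/2⌋ = 3; p/q = (3·5 + 4)/(3·1 + 1) = 19/4; p² − 23·q² = 361 − 368 = -7.
  k = 3: m = 3, d = 7, a = ⌊(4 + 3)/7⌋ = 1; p/q = (1·19 + 5)/(1·4 + 1) = 24/5; p² − 23·q² = 576 − 575 = 1.
  The first convergent with p² − 23·q² = 1 gives the fundamental solution (x₁, y₁) = (24, 5).
Step 2: Apply the recurrence (x_{n+1}, y_{n+1}) = (x₁x_n + 23y₁y_n, x₁y_n + y₁x_n) repeatedly.
  From (x_1, y_1) = (24, 5): x_2 = 24·24 + 23·5·5 = 1151; y_2 = 24·5 + 5·24 = 240.
  From (x_2, y_2) = (1151, 240): x_3 = 24·1151 + 23·5·240 = 55224; y_3 = 24·240 + 5·1151 = 11515.
  From (x_3, y_3) = (55224, 11515): x_4 = 24·55224 + 23·5·11515 = 2649601; y_4 = 24·11515 + 5·55224 = 552480.
  From (x_4, y_4) = (2649601, 552480): x_5 = 24·2649601 + 23·5·552480 = 127125624; y_5 = 24·552480 + 5·2649601 = 26507525.
  From (x_5, y_5) = (127125624, 26507525): x_6 = 24·127125624 + 23·5·26507525 = 6099380351; y_6 = 24·26507525 + 5·127125624 = 1271808720.
Step 3: Verify x_6² - 23·y_6² = 37202440666164883201 - 37202440666164883200 = 1 (should be 1). ✓

(x_1, y_1) = (24, 5); (x_6, y_6) = (6099380351, 1271808720).


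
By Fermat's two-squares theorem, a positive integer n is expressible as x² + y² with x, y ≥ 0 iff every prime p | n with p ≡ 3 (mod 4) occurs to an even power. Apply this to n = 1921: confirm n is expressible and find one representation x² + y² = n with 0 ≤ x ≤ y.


Step 1: Factor n = 1921 = 17 · 113.
Step 2: Check the mod-4 condition on each prime factor: 17 ≡ 1 (mod 4), exponent 1; 113 ≡ 1 (mod 4), exponent 1.
All primes ≡ 3 (mod 4) appear to even exponent (or don't appear), so by the two-squares theorem n IS expressible as a sum of two squares.
Step 3: Build a representation. Here n = 17 · 113 is a product of primes ≡ 1 (mod 4). Each prime p ≡ 1 (mod 4) is itself a sum of two squares; find a² by testing p − a² for a perfect square:
  17: 17 − 1² = 16 = 4² ⇒ 17 = 1² + 4².
  113: 113 − 1² = 112, 113 − 2² = 109, 113 − 3² = 104, 113 − 4² = 97, 113 − 5² = 88, 113 − 6² = 77, 113 − 7² = 64 = 8² ⇒ 113 = 7² + 8².
  Combine using the Brahmagupta–Fibonacci identity (a² + b²)(c² + d²) = (ac − bd)² + (ad + bc)² = (ac + bd)² + (ad − bc)²:
  17 · 113 = 1921: from (1² + 4²)(7² + 8²), take (1·7 − 4·8, 1·8 + 4·7) = (7 − 32, 8 + 28) = (-25, 36); dropping signs (only squares matter) gives (25, 36); check 25² + 36² = 625 + 1296 = 1921 ✓.
Step 4: Order so x ≤ y and verify: 25² + 36² = 625 + 1296 = 1921 = n. ✓

n = 1921 = 25² + 36² (one valid representation with x ≤ y).


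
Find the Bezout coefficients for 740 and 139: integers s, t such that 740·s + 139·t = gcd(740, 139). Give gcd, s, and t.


Euclidean algorithm on (740, 139) — divide until remainder is 0:
  740 = 5 · 139 + 45
  139 = 3 · 45 + 4
  45 = 11 · 4 + 1
  4 = 4 · 1 + 0
gcd(740, 139) = 1.
Track Bezout coefficients alongside the remainders: start with r₀ = 740 = a·1 + b·0 (s = 1, t = 0) and r₁ = 139 = a·0 + b·1 (s = 0, t = 1); each new remainder r_{k+1} = r_{k-1} − q_k·r_k inherits s_{k+1} = s_{k-1} − q_k·s_k, t_{k+1} = t_{k-1} − q_k·t_k, so r_k = a·s_k + b·t_k at every step:
  q = 5: r = 45, s = 1 − 5·0 = 1, t = 0 − 5·1 = -5  (check: 740·1 + 139·(-5) = 45)
  q = 3: r = 4, s = 0 − 3·1 = -3, t = 1 − 3·(-5) = 16  (check: 740·(-3) + 139·16 = 4)
  q = 11: r = 1, s = 1 − 11·(-3) = 34, t = -5 − 11·16 = -181  (check: 740·34 + 139·(-181) = 1)
The row with r = 1 (the gcd) gives the Bezout coefficients s = 34, t = -181.
Result: 740 · (34) + 139 · (-181) = 1.

gcd(740, 139) = 1; s = 34, t = -181 (check: 740·34 + 139·(-181) = 1).


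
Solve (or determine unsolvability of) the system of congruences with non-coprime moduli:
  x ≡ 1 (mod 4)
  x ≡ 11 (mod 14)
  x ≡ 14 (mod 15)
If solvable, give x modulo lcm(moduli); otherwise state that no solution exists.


Moduli 4, 14, 15 are not pairwise coprime, so CRT works modulo lcm(m_i) when all pairwise compatibility conditions hold.
Pairwise compatibility: gcd(m_i, m_j) must divide a_i - a_j for every pair.
Merge one congruence at a time:
  Start: x ≡ 1 (mod 4).
  Combine with x ≡ 11 (mod 14): gcd(4, 14) = 2; 11 - 1 = 10, which IS divisible by 2, so compatible.
    Write x = 1 + 4·t and substitute into x ≡ 11 (mod 14): 4·t ≡ 11 − 1 = 10 (mod 14).
    Divide the congruence (and modulus) by g = 2: 2·t ≡ 5 (mod 7).
    The inverse of 2 mod 7 is 4 (since 2·4 = 8 = 1·7 + 1), so t ≡ 4·5 = 20 ≡ 6 (mod 7).
    Then x = 1 + 4·6 = 25, valid modulo lcm(4, 14) = 28: x ≡ 25 (mod 28).
  Combine with x ≡ 14 (mod 15): gcd(28, 15) = 1; 14 - 25 = -11, which IS divisible by 1, so compatible.
    Write x = 25 + 28·t and substitute into x ≡ 14 (mod 15): 28·t ≡ 14 − 25 = -11 (mod 15).
    Reduce coefficients mod 15: 13·t ≡ 4 (mod 15).
    The inverse of 13 mod 15 is 7 (since 13·7 = 91 = 6·15 + 1), so t ≡ 7·4 = 28 ≡ 13 (mod 15).
    Then x = 25 + 28·13 = 389, valid modulo lcm(28, 15) = 420: x ≡ 389 (mod 420).
Verify: 389 mod 4 = 1, 389 mod 14 = 11, 389 mod 15 = 14.

x ≡ 389 (mod 420).


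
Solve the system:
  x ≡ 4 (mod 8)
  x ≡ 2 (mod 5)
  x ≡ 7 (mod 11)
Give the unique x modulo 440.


Moduli 8, 5, 11 are pairwise coprime; by CRT there is a unique solution modulo M = 8 · 5 · 11 = 440.
Solve pairwise, accumulating the modulus:
  Start with x ≡ 4 (mod 8).
  Combine with x ≡ 2 (mod 5): since gcd(8, 5) = 1, we get a unique residue mod 40.
    Write x = 4 + 8·t and substitute into x ≡ 2 (mod 5): 8·t ≡ 2 − 4 = -2 (mod 5).
    Reduce coefficients mod 5: 3·t ≡ 3 (mod 5).
    The inverse of 3 mod 5 is 2 (since 3·2 = 6 = 1·5 + 1), so t ≡ 2·3 = 6 ≡ 1 (mod 5).
    Then x = 4 + 8·1 = 12, valid modulo lcm(8, 5) = 40: x ≡ 12 (mod 40).
  Combine with x ≡ 7 (mod 11): since gcd(40, 11) = 1, we get a unique residue mod 440.
    Write x = 12 + 40·t and substitute into x ≡ 7 (mod 11): 40·t ≡ 7 − 12 = -5 (mod 11).
    Reduce coefficients mod 11: 7·t ≡ 6 (mod 11).
    The inverse of 7 mod 11 is 8 (since 7·8 = 56 = 5·11 + 1), so t ≡ 8·6 = 48 ≡ 4 (mod 11).
    Then x = 12 + 40·4 = 172, valid modulo lcm(40, 11) = 440: x ≡ 172 (mod 440).
Verify: 172 mod 8 = 4 ✓, 172 mod 5 = 2 ✓, 172 mod 11 = 7 ✓.

x ≡ 172 (mod 440).


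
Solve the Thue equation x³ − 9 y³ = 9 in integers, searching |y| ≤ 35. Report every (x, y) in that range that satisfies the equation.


The equation is x³ - 9y³ = 9. For fixed y, x³ = 9·y³ + 9, so a solution requires the RHS to be a perfect cube.
Strategy: iterate y from -35 to 35, compute RHS = 9·y³ + 9, and check whether it is a (positive or negative) perfect cube.
Check small values of y:
  y = 0: RHS = 9 is not a perfect cube.
  y = 1: RHS = 18 is not a perfect cube.
  y = -1: RHS = 0 = (0)³ ⇒ x = 0 works.
  y = 2: RHS = 81 is not a perfect cube.
  y = -2: RHS = -63 is not a perfect cube.
  y = 3: RHS = 252 is not a perfect cube.
  y = -3: RHS = -234 is not a perfect cube.
Continuing the search up to |y| = 35 finds no further solutions beyond those listed.
Collected solutions: (0, -1).

Solutions (with |y| ≤ 35): (0, -1).


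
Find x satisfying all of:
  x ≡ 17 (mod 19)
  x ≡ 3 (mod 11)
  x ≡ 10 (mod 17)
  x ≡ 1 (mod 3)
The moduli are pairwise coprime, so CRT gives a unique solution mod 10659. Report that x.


Product of moduli M = 19 · 11 · 17 · 3 = 10659.
Merge one congruence at a time:
  Start: x ≡ 17 (mod 19).
  Combine with x ≡ 3 (mod 11); new modulus lcm = 209.
    Write x = 17 + 19·t and substitute into x ≡ 3 (mod 11): 19·t ≡ 3 − 17 = -14 (mod 11).
    Reduce coefficients mod 11: 8·t ≡ 8 (mod 11).
    The inverse of 8 mod 11 is 7 (since 8·7 = 56 = 5·11 + 1), so t ≡ 7·8 = 56 ≡ 1 (mod 11).
    Then x = 17 + 19·1 = 36, valid modulo lcm(19, 11) = 209: x ≡ 36 (mod 209).
  Combine with x ≡ 10 (mod 17); new modulus lcm = 3553.
    Write x = 36 + 209·t and substitute into x ≡ 10 (mod 17): 209·t ≡ 10 − 36 = -26 (mod 17).
    Reduce coefficients mod 17: 5·t ≡ 8 (mod 17).
    The inverse of 5 mod 17 is 7 (since 5·7 = 35 = 2·17 + 1), so t ≡ 7·8 = 56 ≡ 5 (mod 17).
    Then x = 36 + 209·5 = 1081, valid modulo lcm(209, 17) = 3553: x ≡ 1081 (mod 3553).
  Combine with x ≡ 1 (mod 3); new modulus lcm = 10659.
    Write x = 1081 + 3553·t and substitute into x ≡ 1 (mod 3): 3553·t ≡ 1 − 1081 = -1080 (mod 3).
    Reduce coefficients mod 3: 1·t ≡ 0 (mod 3).
    So t ≡ 0 (mod 3).
    Then x = 1081 + 3553·0 = 1081, valid modulo lcm(3553, 3) = 10659: x ≡ 1081 (mod 10659).
Verify against each original: 1081 mod 19 = 17, 1081 mod 11 = 3, 1081 mod 17 = 10, 1081 mod 3 = 1.

x ≡ 1081 (mod 10659).


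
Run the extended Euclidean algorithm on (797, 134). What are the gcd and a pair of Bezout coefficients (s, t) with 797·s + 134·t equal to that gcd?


Euclidean algorithm on (797, 134) — divide until remainder is 0:
  797 = 5 · 134 + 127
  134 = 1 · 127 + 7
  127 = 18 · 7 + 1
  7 = 7 · 1 + 0
gcd(797, 134) = 1.
Track Bezout coefficients alongside the remainders: start with r₀ = 797 = a·1 + b·0 (s = 1, t = 0) and r₁ = 134 = a·0 + b·1 (s = 0, t = 1); each new remainder r_{k+1} = r_{k-1} − q_k·r_k inherits s_{k+1} = s_{k-1} − q_k·s_k, t_{k+1} = t_{k-1} − q_k·t_k, so r_k = a·s_k + b·t_k at every step:
  q = 5: r = 127, s = 1 − 5·0 = 1, t = 0 − 5·1 = -5  (check: 797·1 + 134·(-5) = 127)
  q = 1: r = 7, s = 0 − 1·1 = -1, t = 1 − 1·(-5) = 6  (check: 797·(-1) + 134·6 = 7)
  q = 18: r = 1, s = 1 − 18·(-1) = 19, t = -5 − 18·6 = -113  (check: 797·19 + 134·(-113) = 1)
The row with r = 1 (the gcd) gives the Bezout coefficients s = 19, t = -113.
Result: 797 · (19) + 134 · (-113) = 1.

gcd(797, 134) = 1; s = 19, t = -113 (check: 797·19 + 134·(-113) = 1).


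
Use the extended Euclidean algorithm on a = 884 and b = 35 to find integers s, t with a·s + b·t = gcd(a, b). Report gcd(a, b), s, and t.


Euclidean algorithm on (884, 35) — divide until remainder is 0:
  884 = 25 · 35 + 9
  35 = 3 · 9 + 8
  9 = 1 · 8 + 1
  8 = 8 · 1 + 0
gcd(884, 35) = 1.
Track Bezout coefficients alongside the remainders: start with r₀ = 884 = a·1 + b·0 (s = 1, t = 0) and r₁ = 35 = a·0 + b·1 (s = 0, t = 1); each new remainder r_{k+1} = r_{k-1} − q_k·r_k inherits s_{k+1} = s_{k-1} − q_k·s_k, t_{k+1} = t_{k-1} − q_k·t_k, so r_k = a·s_k + b·t_k at every step:
  q = 25: r = 9, s = 1 − 25·0 = 1, t = 0 − 25·1 = -25  (check: 884·1 + 35·(-25) = 9)
  q = 3: r = 8, s = 0 − 3·1 = -3, t = 1 − 3·(-25) = 76  (check: 884·(-3) + 35·76 = 8)
  q = 1: r = 1, s = 1 − 1·(-3) = 4, t = -25 − 1·76 = -101  (check: 884·4 + 35·(-101) = 1)
The row with r = 1 (the gcd) gives the Bezout coefficients s = 4, t = -101.
Result: 884 · (4) + 35 · (-101) = 1.

gcd(884, 35) = 1; s = 4, t = -101 (check: 884·4 + 35·(-101) = 1).


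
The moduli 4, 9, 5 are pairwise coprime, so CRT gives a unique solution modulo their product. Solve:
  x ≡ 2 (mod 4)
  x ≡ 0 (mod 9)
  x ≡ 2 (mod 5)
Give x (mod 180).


Moduli 4, 9, 5 are pairwise coprime; by CRT there is a unique solution modulo M = 4 · 9 · 5 = 180.
Solve pairwise, accumulating the modulus:
  Start with x ≡ 2 (mod 4).
  Combine with x ≡ 0 (mod 9): since gcd(4, 9) = 1, we get a unique residue mod 36.
    Write x = 2 + 4·t and substitute into x ≡ 0 (mod 9): 4·t ≡ 0 − 2 = -2 (mod 9).
    Reduce coefficients mod 9: 4·t ≡ 7 (mod 9).
    The inverse of 4 mod 9 is 7 (since 4·7 = 28 = 3·9 + 1), so t ≡ 7·7 = 49 ≡ 4 (mod 9).
    Then x = 2 + 4·4 = 18, valid modulo lcm(4, 9) = 36: x ≡ 18 (mod 36).
  Combine with x ≡ 2 (mod 5): since gcd(36, 5) = 1, we get a unique residue mod 180.
    Write x = 18 + 36·t and substitute into x ≡ 2 (mod 5): 36·t ≡ 2 − 18 = -16 (mod 5).
    Reduce coefficients mod 5: 1·t ≡ 4 (mod 5).
    So t ≡ 4 (mod 5).
    Then x = 18 + 36·4 = 162, valid modulo lcm(36, 5) = 180: x ≡ 162 (mod 180).
Verify: 162 mod 4 = 2 ✓, 162 mod 9 = 0 ✓, 162 mod 5 = 2 ✓.

x ≡ 162 (mod 180).


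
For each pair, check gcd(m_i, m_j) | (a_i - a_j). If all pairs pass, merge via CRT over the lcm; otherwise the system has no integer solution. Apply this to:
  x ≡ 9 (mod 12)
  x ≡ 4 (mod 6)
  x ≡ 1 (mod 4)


Moduli 12, 6, 4 are not pairwise coprime, so CRT works modulo lcm(m_i) when all pairwise compatibility conditions hold.
Pairwise compatibility: gcd(m_i, m_j) must divide a_i - a_j for every pair.
Merge one congruence at a time:
  Start: x ≡ 9 (mod 12).
  Combine with x ≡ 4 (mod 6): gcd(12, 6) = 6, and 4 - 9 = -5 is NOT divisible by 6.
    ⇒ system is inconsistent (no integer solution).

No solution (the system is inconsistent).


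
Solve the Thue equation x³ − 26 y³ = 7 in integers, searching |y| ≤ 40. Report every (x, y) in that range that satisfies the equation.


The equation is x³ - 26y³ = 7. For fixed y, x³ = 26·y³ + 7, so a solution requires the RHS to be a perfect cube.
Strategy: iterate y from -40 to 40, compute RHS = 26·y³ + 7, and check whether it is a (positive or negative) perfect cube.
Check small values of y:
  y = 0: RHS = 7 is not a perfect cube.
  y = 1: RHS = 33 is not a perfect cube.
  y = -1: RHS = -19 is not a perfect cube.
  y = 2: RHS = 215 is not a perfect cube.
  y = -2: RHS = -201 is not a perfect cube.
  y = 3: RHS = 709 is not a perfect cube.
  y = -3: RHS = -695 is not a perfect cube.
Continuing the search up to |y| = 40 finds no solutions either.
No (x, y) in the scanned range satisfies the equation.

No integer solutions with |y| ≤ 40.


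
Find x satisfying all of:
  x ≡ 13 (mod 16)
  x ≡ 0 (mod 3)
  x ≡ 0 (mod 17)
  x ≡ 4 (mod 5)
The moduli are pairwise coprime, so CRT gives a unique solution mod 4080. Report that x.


Product of moduli M = 16 · 3 · 17 · 5 = 4080.
Merge one congruence at a time:
  Start: x ≡ 13 (mod 16).
  Combine with x ≡ 0 (mod 3); new modulus lcm = 48.
    Write x = 13 + 16·t and substitute into x ≡ 0 (mod 3): 16·t ≡ 0 − 13 = -13 (mod 3).
    Reduce coefficients mod 3: 1·t ≡ 2 (mod 3).
    So t ≡ 2 (mod 3).
    Then x = 13 + 16·2 = 45, valid modulo lcm(16, 3) = 48: x ≡ 45 (mod 48).
  Combine with x ≡ 0 (mod 17); new modulus lcm = 816.
    Write x = 45 + 48·t and substitute into x ≡ 0 (mod 17): 48·t ≡ 0 − 45 = -45 (mod 17).
    Reduce coefficients mod 17: 14·t ≡ 6 (mod 17).
    The inverse of 14 mod 17 is 11 (since 14·11 = 154 = 9·17 + 1), so t ≡ 11·6 = 66 ≡ 15 (mod 17).
    Then x = 45 + 48·15 = 765, valid modulo lcm(48, 17) = 816: x ≡ 765 (mod 816).
  Combine with x ≡ 4 (mod 5); new modulus lcm = 4080.
    Write x = 765 + 816·t and substitute into x ≡ 4 (mod 5): 816·t ≡ 4 − 765 = -761 (mod 5).
    Reduce coefficients mod 5: 1·t ≡ 4 (mod 5).
    So t ≡ 4 (mod 5).
    Then x = 765 + 816·4 = 4029, valid modulo lcm(816, 5) = 4080: x ≡ 4029 (mod 4080).
Verify against each original: 4029 mod 16 = 13, 4029 mod 3 = 0, 4029 mod 17 = 0, 4029 mod 5 = 4.

x ≡ 4029 (mod 4080).


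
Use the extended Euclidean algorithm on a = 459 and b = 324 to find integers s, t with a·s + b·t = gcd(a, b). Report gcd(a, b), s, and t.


Euclidean algorithm on (459, 324) — divide until remainder is 0:
  459 = 1 · 324 + 135
  324 = 2 · 135 + 54
  135 = 2 · 54 + 27
  54 = 2 · 27 + 0
gcd(459, 324) = 27.
Track Bezout coefficients alongside the remainders: start with r₀ = 459 = a·1 + b·0 (s = 1, t = 0) and r₁ = 324 = a·0 + b·1 (s = 0, t = 1); each new remainder r_{k+1} = r_{k-1} − q_k·r_k inherits s_{k+1} = s_{k-1} − q_k·s_k, t_{k+1} = t_{k-1} − q_k·t_k, so r_k = a·s_k + b·t_k at every step:
  q = 1: r = 135, s = 1 − 1·0 = 1, t = 0 − 1·1 = -1  (check: 459·1 + 324·(-1) = 135)
  q = 2: r = 54, s = 0 − 2·1 = -2, t = 1 − 2·(-1) = 3  (check: 459·(-2) + 324·3 = 54)
  q = 2: r = 27, s = 1 − 2·(-2) = 5, t = -1 − 2·3 = -7  (check: 459·5 + 324·(-7) = 27)
The row with r = 27 (the gcd) gives the Bezout coefficients s = 5, t = -7.
Result: 459 · (5) + 324 · (-7) = 27.

gcd(459, 324) = 27; s = 5, t = -7 (check: 459·5 + 324·(-7) = 27).


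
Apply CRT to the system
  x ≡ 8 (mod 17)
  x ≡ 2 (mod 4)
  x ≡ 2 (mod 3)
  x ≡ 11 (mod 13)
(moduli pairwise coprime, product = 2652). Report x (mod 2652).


Product of moduli M = 17 · 4 · 3 · 13 = 2652.
Merge one congruence at a time:
  Start: x ≡ 8 (mod 17).
  Combine with x ≡ 2 (mod 4); new modulus lcm = 68.
    Write x = 8 + 17·t and substitute into x ≡ 2 (mod 4): 17·t ≡ 2 − 8 = -6 (mod 4).
    Reduce coefficients mod 4: 1·t ≡ 2 (mod 4).
    So t ≡ 2 (mod 4).
    Then x = 8 + 17·2 = 42, valid modulo lcm(17, 4) = 68: x ≡ 42 (mod 68).
  Combine with x ≡ 2 (mod 3); new modulus lcm = 204.
    Write x = 42 + 68·t and substitute into x ≡ 2 (mod 3): 68·t ≡ 2 − 42 = -40 (mod 3).
    Reduce coefficients mod 3: 2·t ≡ 2 (mod 3).
    The inverse of 2 mod 3 is 2 (since 2·2 = 4 = 1·3 + 1), so t ≡ 2·2 = 4 ≡ 1 (mod 3).
    Then x = 42 + 68·1 = 110, valid modulo lcm(68, 3) = 204: x ≡ 110 (mod 204).
  Combine with x ≡ 11 (mod 13); new modulus lcm = 2652.
    Write x = 110 + 204·t and substitute into x ≡ 11 (mod 13): 204·t ≡ 11 − 110 = -99 (mod 13).
    Reduce coefficients mod 13: 9·t ≡ 5 (mod 13).
    The inverse of 9 mod 13 is 3 (since 9·3 = 27 = 2·13 + 1), so t ≡ 3·5 = 15 ≡ 2 (mod 13).
    Then x = 110 + 204·2 = 518, valid modulo lcm(204, 13) = 2652: x ≡ 518 (mod 2652).
Verify against each original: 518 mod 17 = 8, 518 mod 4 = 2, 518 mod 3 = 2, 518 mod 13 = 11.

x ≡ 518 (mod 2652).


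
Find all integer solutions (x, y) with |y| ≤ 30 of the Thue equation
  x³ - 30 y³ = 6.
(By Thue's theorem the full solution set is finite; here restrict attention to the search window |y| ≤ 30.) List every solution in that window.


The equation is x³ - 30y³ = 6. For fixed y, x³ = 30·y³ + 6, so a solution requires the RHS to be a perfect cube.
Strategy: iterate y from -30 to 30, compute RHS = 30·y³ + 6, and check whether it is a (positive or negative) perfect cube.
Check small values of y:
  y = 0: RHS = 6 is not a perfect cube.
  y = 1: RHS = 36 is not a perfect cube.
  y = -1: RHS = -24 is not a perfect cube.
  y = 2: RHS = 246 is not a perfect cube.
  y = -2: RHS = -234 is not a perfect cube.
  y = 3: RHS = 816 is not a perfect cube.
  y = -3: RHS = -804 is not a perfect cube.
Continuing the search up to |y| = 30 finds no solutions either.
No (x, y) in the scanned range satisfies the equation.

No integer solutions with |y| ≤ 30.


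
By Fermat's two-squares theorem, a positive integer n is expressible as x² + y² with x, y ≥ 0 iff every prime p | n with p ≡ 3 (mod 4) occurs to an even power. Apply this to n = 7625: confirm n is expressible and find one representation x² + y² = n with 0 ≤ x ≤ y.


Step 1: Factor n = 7625 = 5^3 · 61.
Step 2: Check the mod-4 condition on each prime factor: 5 ≡ 1 (mod 4), exponent 3; 61 ≡ 1 (mod 4), exponent 1.
All primes ≡ 3 (mod 4) appear to even exponent (or don't appear), so by the two-squares theorem n IS expressible as a sum of two squares.
Step 3: Build a representation. Group n = k² · m with k = 5 and m = 5 · 61 = 305 (a product of primes ≡ 1 (mod 4)); a representation of m scales to one of n via (k·x)² + (k·y)² = k²(x² + y²). Each prime p ≡ 1 (mod 4) is itself a sum of two squares; find a² by testing p − a² for a perfect square:
  5: 5 − 1² = 4 = 2² ⇒ 5 = 1² + 2².
  61: 61 − 1² = 60, 61 − 2² = 57, 61 − 3² = 52, 61 − 4² = 45, 61 − 5² = 36 = 6² ⇒ 61 = 5² + 6².
  Combine using the Brahmagupta–Fibonacci identity (a² + b²)(c² + d²) = (ac − bd)² + (ad + bc)² = (ac + bd)² + (ad − bc)²:
  5 · 61 = 305: from (1² + 2²)(5² + 6²), take (1·5 − 2·6, 1·6 + 2·5) = (5 − 12, 6 + 10) = (-7, 16); dropping signs (only squares matter) gives (7, 16); check 7² + 16² = 49 + 256 = 305 ✓.
  Scale by k = 5: (5·7, 5·16) = (35, 80).
Step 4: Order so x ≤ y and verify: 35² + 80² = 1225 + 6400 = 7625 = n. ✓

n = 7625 = 35² + 80² (one valid representation with x ≤ y).


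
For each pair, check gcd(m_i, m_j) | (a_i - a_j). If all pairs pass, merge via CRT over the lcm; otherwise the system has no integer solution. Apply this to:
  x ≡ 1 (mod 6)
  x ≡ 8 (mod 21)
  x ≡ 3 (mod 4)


Moduli 6, 21, 4 are not pairwise coprime, so CRT works modulo lcm(m_i) when all pairwise compatibility conditions hold.
Pairwise compatibility: gcd(m_i, m_j) must divide a_i - a_j for every pair.
Merge one congruence at a time:
  Start: x ≡ 1 (mod 6).
  Combine with x ≡ 8 (mod 21): gcd(6, 21) = 3, and 8 - 1 = 7 is NOT divisible by 3.
    ⇒ system is inconsistent (no integer solution).

No solution (the system is inconsistent).


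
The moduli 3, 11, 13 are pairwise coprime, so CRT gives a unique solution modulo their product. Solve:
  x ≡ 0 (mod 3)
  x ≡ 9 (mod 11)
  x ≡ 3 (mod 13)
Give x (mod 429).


Moduli 3, 11, 13 are pairwise coprime; by CRT there is a unique solution modulo M = 3 · 11 · 13 = 429.
Solve pairwise, accumulating the modulus:
  Start with x ≡ 0 (mod 3).
  Combine with x ≡ 9 (mod 11): since gcd(3, 11) = 1, we get a unique residue mod 33.
    Write x = 0 + 3·t and substitute into x ≡ 9 (mod 11): 3·t ≡ 9 − 0 = 9 (mod 11).
    The inverse of 3 mod 11 is 4 (since 3·4 = 12 = 1·11 + 1), so t ≡ 4·9 = 36 ≡ 3 (mod 11).
    Then x = 0 + 3·3 = 9, valid modulo lcm(3, 11) = 33: x ≡ 9 (mod 33).
  Combine with x ≡ 3 (mod 13): since gcd(33, 13) = 1, we get a unique residue mod 429.
    Write x = 9 + 33·t and substitute into x ≡ 3 (mod 13): 33·t ≡ 3 − 9 = -6 (mod 13).
    Reduce coefficients mod 13: 7·t ≡ 7 (mod 13).
    The inverse of 7 mod 13 is 2 (since 7·2 = 14 = 1·13 + 1), so t ≡ 2·7 = 14 ≡ 1 (mod 13).
    Then x = 9 + 33·1 = 42, valid modulo lcm(33, 13) = 429: x ≡ 42 (mod 429).
Verify: 42 mod 3 = 0 ✓, 42 mod 11 = 9 ✓, 42 mod 13 = 3 ✓.

x ≡ 42 (mod 429).


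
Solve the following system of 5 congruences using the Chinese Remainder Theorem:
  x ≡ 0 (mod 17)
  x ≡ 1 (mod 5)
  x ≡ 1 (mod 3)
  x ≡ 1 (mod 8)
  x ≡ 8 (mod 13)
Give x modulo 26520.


Product of moduli M = 17 · 5 · 3 · 8 · 13 = 26520.
Merge one congruence at a time:
  Start: x ≡ 0 (mod 17).
  Combine with x ≡ 1 (mod 5); new modulus lcm = 85.
    Write x = 0 + 17·t and substitute into x ≡ 1 (mod 5): 17·t ≡ 1 − 0 = 1 (mod 5).
    Reduce coefficients mod 5: 2·t ≡ 1 (mod 5).
    The inverse of 2 mod 5 is 3 (since 2·3 = 6 = 1·5 + 1), so t ≡ 3·1 = 3 ≡ 3 (mod 5).
    Then x = 0 + 17·3 = 51, valid modulo lcm(17, 5) = 85: x ≡ 51 (mod 85).
  Combine with x ≡ 1 (mod 3); new modulus lcm = 255.
    Write x = 51 + 85·t and substitute into x ≡ 1 (mod 3): 85·t ≡ 1 − 51 = -50 (mod 3).
    Reduce coefficients mod 3: 1·t ≡ 1 (mod 3).
    So t ≡ 1 (mod 3).
    Then x = 51 + 85·1 = 136, valid modulo lcm(85, 3) = 255: x ≡ 136 (mod 255).
  Combine with x ≡ 1 (mod 8); new modulus lcm = 2040.
    Write x = 136 + 255·t and substitute into x ≡ 1 (mod 8): 255·t ≡ 1 − 136 = -135 (mod 8).
    Reduce coefficients mod 8: 7·t ≡ 1 (mod 8).
    The inverse of 7 mod 8 is 7 (since 7·7 = 49 = 6·8 + 1), so t ≡ 7·1 = 7 ≡ 7 (mod 8).
    Then x = 136 + 255·7 = 1921, valid modulo lcm(255, 8) = 2040: x ≡ 1921 (mod 2040).
  Combine with x ≡ 8 (mod 13); new modulus lcm = 26520.
    Write x = 1921 + 2040·t and substitute into x ≡ 8 (mod 13): 2040·t ≡ 8 − 1921 = -1913 (mod 13).
    Reduce coefficients mod 13: 12·t ≡ 11 (mod 13).
    The inverse of 12 mod 13 is 12 (since 12·12 = 144 = 11·13 + 1), so t ≡ 12·11 = 132 ≡ 2 (mod 13).
    Then x = 1921 + 2040·2 = 6001, valid modulo lcm(2040, 13) = 26520: x ≡ 6001 (mod 26520).
Verify against each original: 6001 mod 17 = 0, 6001 mod 5 = 1, 6001 mod 3 = 1, 6001 mod 8 = 1, 6001 mod 13 = 8.

x ≡ 6001 (mod 26520).


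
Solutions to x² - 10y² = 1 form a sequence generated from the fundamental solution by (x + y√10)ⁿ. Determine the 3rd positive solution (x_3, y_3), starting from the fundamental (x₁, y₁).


Step 1: Find the fundamental solution (x₁, y₁) of x² - 10y² = 1.
  Expand √10 as a continued fraction. a₀ = ⌊√10⌋ = 3; iterate m_{k+1} = d_k·a_k − m_k, d_{k+1} = (10 − m_{k+1}²)/d_k, a_{k+1} = ⌊(a₀ + m_{k+1})/d_{k+1}⌋ (starting m₀ = 0, d₀ = 1), with convergents p_k = a_k·p_{k-1} + p_{k-2}, q_k = a_k·q_{k-1} + q_{k-2} (p₋₁ = 1, q₋₁ = 0):
  k = 0: a₀ = 3; p₀/q₀ = 3/1; p₀² − 10·q₀² = 9 − 10 = -1.
  k = 1: m = 3, d = 1, a = ⌊(3 + 3)/1⌋ = 6; p/q = (6·3 + 1)/(6·1 + 0) = 19/6; p² − 10·q² = 361 − 360 = 1.
  The first convergent with p² − 10·q² = 1 gives the fundamental solution (x₁, y₁) = (19, 6).
Step 2: Apply the recurrence (x_{n+1}, y_{n+1}) = (x₁x_n + 10y₁y_n, x₁y_n + y₁x_n) repeatedly.
  From (x_1, y_1) = (19, 6): x_2 = 19·19 + 10·6·6 = 721; y_2 = 19·6 + 6·19 = 228.
  From (x_2, y_2) = (721, 228): x_3 = 19·721 + 10·6·228 = 27379; y_3 = 19·228 + 6·721 = 8658.
Step 3: Verify x_3² - 10·y_3² = 749609641 - 749609640 = 1 (should be 1). ✓

(x_1, y_1) = (19, 6); (x_3, y_3) = (27379, 8658).


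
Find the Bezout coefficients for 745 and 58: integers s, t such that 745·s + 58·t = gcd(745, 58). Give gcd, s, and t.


Euclidean algorithm on (745, 58) — divide until remainder is 0:
  745 = 12 · 58 + 49
  58 = 1 · 49 + 9
  49 = 5 · 9 + 4
  9 = 2 · 4 + 1
  4 = 4 · 1 + 0
gcd(745, 58) = 1.
Track Bezout coefficients alongside the remainders: start with r₀ = 745 = a·1 + b·0 (s = 1, t = 0) and r₁ = 58 = a·0 + b·1 (s = 0, t = 1); each new remainder r_{k+1} = r_{k-1} − q_k·r_k inherits s_{k+1} = s_{k-1} − q_k·s_k, t_{k+1} = t_{k-1} − q_k·t_k, so r_k = a·s_k + b·t_k at every step:
  q = 12: r = 49, s = 1 − 12·0 = 1, t = 0 − 12·1 = -12  (check: 745·1 + 58·(-12) = 49)
  q = 1: r = 9, s = 0 − 1·1 = -1, t = 1 − 1·(-12) = 13  (check: 745·(-1) + 58·13 = 9)
  q = 5: r = 4, s = 1 − 5·(-1) = 6, t = -12 − 5·13 = -77  (check: 745·6 + 58·(-77) = 4)
  q = 2: r = 1, s = -1 − 2·6 = -13, t = 13 − 2·(-77) = 167  (check: 745·(-13) + 58·167 = 1)
The row with r = 1 (the gcd) gives the Bezout coefficients s = -13, t = 167.
Result: 745 · (-13) + 58 · (167) = 1.

gcd(745, 58) = 1; s = -13, t = 167 (check: 745·(-13) + 58·167 = 1).


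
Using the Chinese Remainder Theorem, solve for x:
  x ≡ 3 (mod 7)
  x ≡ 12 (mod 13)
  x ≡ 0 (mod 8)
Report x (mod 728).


Moduli 7, 13, 8 are pairwise coprime; by CRT there is a unique solution modulo M = 7 · 13 · 8 = 728.
Solve pairwise, accumulating the modulus:
  Start with x ≡ 3 (mod 7).
  Combine with x ≡ 12 (mod 13): since gcd(7, 13) = 1, we get a unique residue mod 91.
    Write x = 3 + 7·t and substitute into x ≡ 12 (mod 13): 7·t ≡ 12 − 3 = 9 (mod 13).
    The inverse of 7 mod 13 is 2 (since 7·2 = 14 = 1·13 + 1), so t ≡ 2·9 = 18 ≡ 5 (mod 13).
    Then x = 3 + 7·5 = 38, valid modulo lcm(7, 13) = 91: x ≡ 38 (mod 91).
  Combine with x ≡ 0 (mod 8): since gcd(91, 8) = 1, we get a unique residue mod 728.
    Write x = 38 + 91·t and substitute into x ≡ 0 (mod 8): 91·t ≡ 0 − 38 = -38 (mod 8).
    Reduce coefficients mod 8: 3·t ≡ 2 (mod 8).
    The inverse of 3 mod 8 is 3 (since 3·3 = 9 = 1·8 + 1), so t ≡ 3·2 = 6 ≡ 6 (mod 8).
    Then x = 38 + 91·6 = 584, valid modulo lcm(91, 8) = 728: x ≡ 584 (mod 728).
Verify: 584 mod 7 = 3 ✓, 584 mod 13 = 12 ✓, 584 mod 8 = 0 ✓.

x ≡ 584 (mod 728).


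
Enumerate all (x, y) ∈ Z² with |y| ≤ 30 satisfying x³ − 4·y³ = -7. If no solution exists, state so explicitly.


The equation is x³ - 4y³ = -7. For fixed y, x³ = 4·y³ − 7, so a solution requires the RHS to be a perfect cube.
Strategy: iterate y from -30 to 30, compute RHS = 4·y³ − 7, and check whether it is a (positive or negative) perfect cube.
Check small values of y:
  y = 0: RHS = -7 is not a perfect cube.
  y = 1: RHS = -3 is not a perfect cube.
  y = -1: RHS = -11 is not a perfect cube.
  y = 2: RHS = 25 is not a perfect cube.
  y = -2: RHS = -39 is not a perfect cube.
  y = 3: RHS = 101 is not a perfect cube.
  y = -3: RHS = -115 is not a perfect cube.
Continuing the search up to |y| = 30 finds no solutions either.
No (x, y) in the scanned range satisfies the equation.

No integer solutions with |y| ≤ 30.


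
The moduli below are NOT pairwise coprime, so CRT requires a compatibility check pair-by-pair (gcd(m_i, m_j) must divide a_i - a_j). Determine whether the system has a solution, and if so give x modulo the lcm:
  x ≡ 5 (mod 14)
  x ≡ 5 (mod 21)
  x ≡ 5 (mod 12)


Moduli 14, 21, 12 are not pairwise coprime, so CRT works modulo lcm(m_i) when all pairwise compatibility conditions hold.
Pairwise compatibility: gcd(m_i, m_j) must divide a_i - a_j for every pair.
Merge one congruence at a time:
  Start: x ≡ 5 (mod 14).
  Combine with x ≡ 5 (mod 21): gcd(14, 21) = 7; 5 - 5 = 0, which IS divisible by 7, so compatible.
    Write x = 5 + 14·t and substitute into x ≡ 5 (mod 21): 14·t ≡ 5 − 5 = 0 (mod 21).
    Divide the congruence (and modulus) by g = 7: 2·t ≡ 0 (mod 3).
    The inverse of 2 mod 3 is 2 (since 2·2 = 4 = 1·3 + 1), so t ≡ 2·0 = 0 ≡ 0 (mod 3).
    Then x = 5 + 14·0 = 5, valid modulo lcm(14, 21) = 42: x ≡ 5 (mod 42).
  Combine with x ≡ 5 (mod 12): gcd(42, 12) = 6; 5 - 5 = 0, which IS divisible by 6, so compatible.
    Write x = 5 + 42·t and substitute into x ≡ 5 (mod 12): 42·t ≡ 5 − 5 = 0 (mod 12).
    Divide the congruence (and modulus) by g = 6: 7·t ≡ 0 (mod 2).
    Reduce coefficients mod 2: 1·t ≡ 0 (mod 2).
    So t ≡ 0 (mod 2).
    Then x = 5 + 42·0 = 5, valid modulo lcm(42, 12) = 84: x ≡ 5 (mod 84).
Verify: 5 mod 14 = 5, 5 mod 21 = 5, 5 mod 12 = 5.

x ≡ 5 (mod 84).


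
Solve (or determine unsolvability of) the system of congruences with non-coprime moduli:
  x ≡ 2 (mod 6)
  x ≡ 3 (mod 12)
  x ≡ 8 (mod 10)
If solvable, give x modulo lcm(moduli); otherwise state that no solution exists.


Moduli 6, 12, 10 are not pairwise coprime, so CRT works modulo lcm(m_i) when all pairwise compatibility conditions hold.
Pairwise compatibility: gcd(m_i, m_j) must divide a_i - a_j for every pair.
Merge one congruence at a time:
  Start: x ≡ 2 (mod 6).
  Combine with x ≡ 3 (mod 12): gcd(6, 12) = 6, and 3 - 2 = 1 is NOT divisible by 6.
    ⇒ system is inconsistent (no integer solution).

No solution (the system is inconsistent).


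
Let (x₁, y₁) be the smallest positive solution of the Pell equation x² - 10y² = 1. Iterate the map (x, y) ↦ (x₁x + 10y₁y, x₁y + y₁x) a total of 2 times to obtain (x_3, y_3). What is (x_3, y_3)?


Step 1: Find the fundamental solution (x₁, y₁) of x² - 10y² = 1.
  Expand √10 as a continued fraction. a₀ = ⌊√10⌋ = 3; iterate m_{k+1} = d_k·a_k − m_k, d_{k+1} = (10 − m_{k+1}²)/d_k, a_{k+1} = ⌊(a₀ + m_{k+1})/d_{k+1}⌋ (starting m₀ = 0, d₀ = 1), with convergents p_k = a_k·p_{k-1} + p_{k-2}, q_k = a_k·q_{k-1} + q_{k-2} (p₋₁ = 1, q₋₁ = 0):
  k = 0: a₀ = 3; p₀/q₀ = 3/1; p₀² − 10·q₀² = 9 − 10 = -1.
  k = 1: m = 3, d = 1, a = ⌊(3 + 3)/1⌋ = 6; p/q = (6·3 + 1)/(6·1 + 0) = 19/6; p² − 10·q² = 361 − 360 = 1.
  The first convergent with p² − 10·q² = 1 gives the fundamental solution (x₁, y₁) = (19, 6).
Step 2: Apply the recurrence (x_{n+1}, y_{n+1}) = (x₁x_n + 10y₁y_n, x₁y_n + y₁x_n) repeatedly.
  From (x_1, y_1) = (19, 6): x_2 = 19·19 + 10·6·6 = 721; y_2 = 19·6 + 6·19 = 228.
  From (x_2, y_2) = (721, 228): x_3 = 19·721 + 10·6·228 = 27379; y_3 = 19·228 + 6·721 = 8658.
Step 3: Verify x_3² - 10·y_3² = 749609641 - 749609640 = 1 (should be 1). ✓

(x_1, y_1) = (19, 6); (x_3, y_3) = (27379, 8658).


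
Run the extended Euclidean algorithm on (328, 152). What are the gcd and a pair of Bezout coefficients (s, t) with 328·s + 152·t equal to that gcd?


Euclidean algorithm on (328, 152) — divide until remainder is 0:
  328 = 2 · 152 + 24
  152 = 6 · 24 + 8
  24 = 3 · 8 + 0
gcd(328, 152) = 8.
Track Bezout coefficients alongside the remainders: start with r₀ = 328 = a·1 + b·0 (s = 1, t = 0) and r₁ = 152 = a·0 + b·1 (s = 0, t = 1); each new remainder r_{k+1} = r_{k-1} − q_k·r_k inherits s_{k+1} = s_{k-1} − q_k·s_k, t_{k+1} = t_{k-1} − q_k·t_k, so r_k = a·s_k + b·t_k at every step:
  q = 2: r = 24, s = 1 − 2·0 = 1, t = 0 − 2·1 = -2  (check: 328·1 + 152·(-2) = 24)
  q = 6: r = 8, s = 0 − 6·1 = -6, t = 1 − 6·(-2) = 13  (check: 328·(-6) + 152·13 = 8)
The row with r = 8 (the gcd) gives the Bezout coefficients s = -6, t = 13.
Result: 328 · (-6) + 152 · (13) = 8.

gcd(328, 152) = 8; s = -6, t = 13 (check: 328·(-6) + 152·13 = 8).
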